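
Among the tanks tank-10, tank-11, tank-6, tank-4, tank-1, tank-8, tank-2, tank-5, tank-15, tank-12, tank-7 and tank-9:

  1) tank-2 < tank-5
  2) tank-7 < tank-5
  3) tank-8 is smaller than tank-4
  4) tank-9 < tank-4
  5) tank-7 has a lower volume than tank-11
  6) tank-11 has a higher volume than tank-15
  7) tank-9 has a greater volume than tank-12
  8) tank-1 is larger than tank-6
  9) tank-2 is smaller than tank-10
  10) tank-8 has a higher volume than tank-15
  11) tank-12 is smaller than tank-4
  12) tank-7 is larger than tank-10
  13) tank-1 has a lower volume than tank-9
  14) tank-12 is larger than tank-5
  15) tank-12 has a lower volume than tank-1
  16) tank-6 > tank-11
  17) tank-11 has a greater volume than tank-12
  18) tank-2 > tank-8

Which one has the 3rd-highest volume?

tank-1

The consecutive relations fix a unique order: tank-15 < tank-8 < tank-2 < tank-10 < tank-7 < tank-5 < tank-12 < tank-11 < tank-6 < tank-1 < tank-9 < tank-4.
Counting 3 from the largest end gives tank-1.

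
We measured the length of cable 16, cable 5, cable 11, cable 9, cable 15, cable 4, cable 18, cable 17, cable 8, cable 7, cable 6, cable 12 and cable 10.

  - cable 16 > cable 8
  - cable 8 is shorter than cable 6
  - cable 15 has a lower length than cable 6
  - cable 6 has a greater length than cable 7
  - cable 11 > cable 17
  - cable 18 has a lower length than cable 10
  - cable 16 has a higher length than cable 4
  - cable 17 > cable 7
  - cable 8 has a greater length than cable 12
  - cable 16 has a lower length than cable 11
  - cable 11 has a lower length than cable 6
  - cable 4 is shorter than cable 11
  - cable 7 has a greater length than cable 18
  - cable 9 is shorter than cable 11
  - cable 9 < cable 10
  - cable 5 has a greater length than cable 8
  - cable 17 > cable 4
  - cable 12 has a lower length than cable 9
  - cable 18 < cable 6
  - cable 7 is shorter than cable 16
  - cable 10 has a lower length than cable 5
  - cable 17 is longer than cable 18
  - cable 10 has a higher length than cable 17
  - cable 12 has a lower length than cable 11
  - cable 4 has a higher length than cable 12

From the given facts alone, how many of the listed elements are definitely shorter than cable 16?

The elements the relations force below cable 16 are cable 12, cable 18, cable 4, cable 7, cable 8 — no chain reaches any other.
That is 5.

5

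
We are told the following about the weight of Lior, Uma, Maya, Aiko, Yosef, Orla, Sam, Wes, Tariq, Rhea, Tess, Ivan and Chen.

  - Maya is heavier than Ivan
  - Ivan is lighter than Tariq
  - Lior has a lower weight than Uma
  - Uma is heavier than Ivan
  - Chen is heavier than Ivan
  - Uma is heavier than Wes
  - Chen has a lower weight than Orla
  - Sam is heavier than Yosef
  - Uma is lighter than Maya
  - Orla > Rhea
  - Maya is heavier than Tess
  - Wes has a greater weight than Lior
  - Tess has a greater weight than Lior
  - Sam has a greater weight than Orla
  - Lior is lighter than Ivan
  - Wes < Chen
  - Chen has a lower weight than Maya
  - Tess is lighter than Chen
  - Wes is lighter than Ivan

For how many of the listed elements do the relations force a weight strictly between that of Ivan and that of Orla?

Chaining upward from Ivan reaches: Uma, Tariq, Chen, Maya, Sam.
Chaining downward from Orla reaches: Lior, Wes, Tess, Rhea, Chen.
Strictly between Ivan and Orla are those in both lists: Chen — 1 element.

1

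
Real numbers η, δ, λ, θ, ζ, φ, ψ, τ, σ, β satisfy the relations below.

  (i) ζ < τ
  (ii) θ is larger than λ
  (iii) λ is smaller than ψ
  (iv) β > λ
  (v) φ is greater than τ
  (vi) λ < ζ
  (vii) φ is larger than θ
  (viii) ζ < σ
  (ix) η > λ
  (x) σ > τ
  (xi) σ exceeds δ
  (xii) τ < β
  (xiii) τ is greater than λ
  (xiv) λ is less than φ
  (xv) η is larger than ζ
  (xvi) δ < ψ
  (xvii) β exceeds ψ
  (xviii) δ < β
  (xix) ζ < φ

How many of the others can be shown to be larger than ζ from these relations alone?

From ζ the given relations immediately reach τ, σ, η, φ.
From those, β — 5 in total.
No other element is forced above ζ by the given relations, so the count is 5.

5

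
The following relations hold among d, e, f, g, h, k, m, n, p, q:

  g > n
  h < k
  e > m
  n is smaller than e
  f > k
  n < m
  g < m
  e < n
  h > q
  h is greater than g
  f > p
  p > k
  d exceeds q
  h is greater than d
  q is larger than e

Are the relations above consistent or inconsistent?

We have e < n stated directly, yet also n < g < m < e by chaining the others — so n < e. Contradiction.

inconsistent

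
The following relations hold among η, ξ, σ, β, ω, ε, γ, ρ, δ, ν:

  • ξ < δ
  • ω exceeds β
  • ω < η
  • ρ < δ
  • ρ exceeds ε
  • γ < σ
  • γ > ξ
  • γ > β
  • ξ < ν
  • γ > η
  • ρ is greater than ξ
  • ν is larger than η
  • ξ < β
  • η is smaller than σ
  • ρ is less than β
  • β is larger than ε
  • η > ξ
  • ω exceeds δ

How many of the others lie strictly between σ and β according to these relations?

Chaining upward from β reaches: ω, η, ν, γ.
Chaining downward from σ reaches: ε, ξ, ρ, δ, ω, η, γ.
Strictly between β and σ are those in both lists: ω, η, γ — 3 elements.

3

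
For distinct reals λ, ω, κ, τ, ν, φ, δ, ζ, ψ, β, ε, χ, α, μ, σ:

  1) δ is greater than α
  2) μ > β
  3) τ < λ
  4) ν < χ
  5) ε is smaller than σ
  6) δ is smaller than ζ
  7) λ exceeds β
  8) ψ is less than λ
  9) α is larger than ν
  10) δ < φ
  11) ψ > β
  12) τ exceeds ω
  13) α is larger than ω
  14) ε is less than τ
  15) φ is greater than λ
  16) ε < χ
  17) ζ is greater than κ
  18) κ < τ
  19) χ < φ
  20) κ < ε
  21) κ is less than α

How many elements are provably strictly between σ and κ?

1

The relations place κ below σ. An element lies strictly between them when it is forced above κ and also forced below σ.
Above κ: {α, ε, χ, δ, τ, ζ, λ, φ}. Below σ: {ε}.
Intersection: {ε} — 1.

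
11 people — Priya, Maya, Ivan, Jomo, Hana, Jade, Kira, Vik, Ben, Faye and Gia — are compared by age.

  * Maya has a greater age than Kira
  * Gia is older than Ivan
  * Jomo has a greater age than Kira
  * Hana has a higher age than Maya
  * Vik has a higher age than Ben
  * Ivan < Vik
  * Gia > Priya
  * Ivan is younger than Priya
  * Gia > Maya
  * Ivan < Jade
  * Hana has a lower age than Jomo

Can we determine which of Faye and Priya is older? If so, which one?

undetermined

Following every chain through Faye: nothing is chained to Faye.
Priya is not reached, and no chain runs the other way from Priya to Faye.
So the given relations leave the order of Faye and Priya undetermined.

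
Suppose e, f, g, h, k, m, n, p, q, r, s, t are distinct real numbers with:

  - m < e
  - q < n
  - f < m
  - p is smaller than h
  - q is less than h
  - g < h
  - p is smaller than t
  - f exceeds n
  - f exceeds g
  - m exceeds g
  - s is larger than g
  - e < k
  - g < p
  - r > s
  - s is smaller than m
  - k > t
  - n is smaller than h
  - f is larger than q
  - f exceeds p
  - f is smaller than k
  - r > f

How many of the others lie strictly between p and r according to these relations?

Chaining upward from p reaches: t, f, m, e, h, k.
Chaining downward from r reaches: q, g, n, f, s.
Strictly between p and r are those in both lists: f — 1 element.

1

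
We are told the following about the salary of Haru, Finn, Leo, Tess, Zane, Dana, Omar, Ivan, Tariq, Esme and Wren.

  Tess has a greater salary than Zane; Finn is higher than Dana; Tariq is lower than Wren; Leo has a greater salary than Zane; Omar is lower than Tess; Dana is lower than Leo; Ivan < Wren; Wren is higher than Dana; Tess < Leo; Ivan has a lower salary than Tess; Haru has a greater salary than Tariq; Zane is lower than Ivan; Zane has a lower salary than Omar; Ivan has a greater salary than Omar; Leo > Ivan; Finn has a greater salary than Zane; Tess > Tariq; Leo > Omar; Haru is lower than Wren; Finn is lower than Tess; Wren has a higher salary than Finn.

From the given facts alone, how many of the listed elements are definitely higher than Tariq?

The elements the relations force above Tariq are Haru, Tess, Wren, Leo — no chain reaches any other.
That is 4.

4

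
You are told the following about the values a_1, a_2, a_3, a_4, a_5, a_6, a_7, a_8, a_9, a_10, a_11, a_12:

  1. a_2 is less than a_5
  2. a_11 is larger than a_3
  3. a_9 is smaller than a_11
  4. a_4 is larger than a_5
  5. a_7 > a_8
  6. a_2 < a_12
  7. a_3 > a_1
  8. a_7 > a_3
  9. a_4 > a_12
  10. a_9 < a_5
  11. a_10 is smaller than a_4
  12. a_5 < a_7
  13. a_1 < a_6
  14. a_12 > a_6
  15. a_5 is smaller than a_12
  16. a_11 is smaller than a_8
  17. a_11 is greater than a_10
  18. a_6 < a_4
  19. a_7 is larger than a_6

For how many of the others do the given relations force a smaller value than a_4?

7

From a_4 the given relations immediately reach a_10, a_5, a_6, a_12.
From those, a_9, a_2, a_1 — 7 in total.
Nothing else is reachable below a_4; 7 in all.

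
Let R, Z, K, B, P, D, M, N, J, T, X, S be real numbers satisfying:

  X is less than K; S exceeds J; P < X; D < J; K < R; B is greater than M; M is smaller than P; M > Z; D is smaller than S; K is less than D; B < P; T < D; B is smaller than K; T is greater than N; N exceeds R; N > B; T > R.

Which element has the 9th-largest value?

The consecutive relations fix a unique order: Z < M < B < P < X < K < R < N < T < D < J < S.
Counting 9 from the largest end gives P.

P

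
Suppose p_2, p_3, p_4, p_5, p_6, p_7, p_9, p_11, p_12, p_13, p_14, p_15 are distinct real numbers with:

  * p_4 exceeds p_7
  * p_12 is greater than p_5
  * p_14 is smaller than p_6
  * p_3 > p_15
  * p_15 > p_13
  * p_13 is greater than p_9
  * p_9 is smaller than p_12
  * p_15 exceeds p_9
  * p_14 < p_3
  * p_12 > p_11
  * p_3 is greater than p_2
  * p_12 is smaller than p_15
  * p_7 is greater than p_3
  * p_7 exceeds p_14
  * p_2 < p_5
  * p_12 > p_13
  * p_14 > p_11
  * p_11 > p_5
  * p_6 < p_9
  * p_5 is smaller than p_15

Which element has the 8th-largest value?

Piecing the relations together gives one ordering: p_2 < p_5 < p_11 < p_14 < p_6 < p_9 < p_13 < p_12 < p_15 < p_3 < p_7 < p_4.
Counting 8 from the largest end gives p_6.

p_6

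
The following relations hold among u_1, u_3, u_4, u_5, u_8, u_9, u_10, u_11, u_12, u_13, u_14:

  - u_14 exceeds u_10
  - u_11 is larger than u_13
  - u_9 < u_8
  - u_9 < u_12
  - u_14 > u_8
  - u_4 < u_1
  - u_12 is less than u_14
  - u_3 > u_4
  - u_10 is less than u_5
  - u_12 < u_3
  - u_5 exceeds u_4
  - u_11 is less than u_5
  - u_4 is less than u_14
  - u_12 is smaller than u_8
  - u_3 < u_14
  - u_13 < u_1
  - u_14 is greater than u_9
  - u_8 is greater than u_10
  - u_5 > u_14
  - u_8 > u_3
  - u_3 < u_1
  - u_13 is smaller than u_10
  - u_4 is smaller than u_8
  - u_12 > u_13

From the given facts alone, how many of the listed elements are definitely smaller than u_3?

4

The elements the relations force below u_3 are u_13, u_4, u_9, u_12 — no chain reaches any other.
That is 4.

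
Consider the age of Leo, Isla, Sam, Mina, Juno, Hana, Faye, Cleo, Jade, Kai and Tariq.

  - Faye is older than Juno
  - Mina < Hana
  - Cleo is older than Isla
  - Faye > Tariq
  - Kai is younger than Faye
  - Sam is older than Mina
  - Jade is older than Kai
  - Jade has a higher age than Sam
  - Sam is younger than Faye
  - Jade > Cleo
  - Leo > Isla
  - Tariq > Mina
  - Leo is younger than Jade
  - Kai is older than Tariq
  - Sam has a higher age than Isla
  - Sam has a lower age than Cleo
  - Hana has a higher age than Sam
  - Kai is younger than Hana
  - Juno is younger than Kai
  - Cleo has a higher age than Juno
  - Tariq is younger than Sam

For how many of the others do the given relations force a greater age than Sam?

4

Directly above Sam: Cleo, Hana, Jade, Faye.
No other element is forced above Sam by the given relations, so the count is 4.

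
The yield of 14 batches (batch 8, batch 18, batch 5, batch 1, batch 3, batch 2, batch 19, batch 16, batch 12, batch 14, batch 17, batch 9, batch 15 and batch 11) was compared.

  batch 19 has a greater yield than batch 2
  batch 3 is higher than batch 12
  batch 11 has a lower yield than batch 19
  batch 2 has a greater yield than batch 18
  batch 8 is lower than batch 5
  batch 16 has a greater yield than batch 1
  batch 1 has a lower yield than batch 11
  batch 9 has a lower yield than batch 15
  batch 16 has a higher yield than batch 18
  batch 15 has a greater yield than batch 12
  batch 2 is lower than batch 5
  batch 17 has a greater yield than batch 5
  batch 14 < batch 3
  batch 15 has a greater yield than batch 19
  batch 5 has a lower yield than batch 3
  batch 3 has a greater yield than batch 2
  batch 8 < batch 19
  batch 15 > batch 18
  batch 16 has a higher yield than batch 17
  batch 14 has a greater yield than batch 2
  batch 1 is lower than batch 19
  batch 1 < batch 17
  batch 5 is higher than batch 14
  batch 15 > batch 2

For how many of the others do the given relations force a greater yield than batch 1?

5

From batch 1 the given relations immediately reach batch 11, batch 19, batch 17, batch 16.
From those, batch 15 — 5 in total.
Nothing else is reachable above batch 1; 5 in all.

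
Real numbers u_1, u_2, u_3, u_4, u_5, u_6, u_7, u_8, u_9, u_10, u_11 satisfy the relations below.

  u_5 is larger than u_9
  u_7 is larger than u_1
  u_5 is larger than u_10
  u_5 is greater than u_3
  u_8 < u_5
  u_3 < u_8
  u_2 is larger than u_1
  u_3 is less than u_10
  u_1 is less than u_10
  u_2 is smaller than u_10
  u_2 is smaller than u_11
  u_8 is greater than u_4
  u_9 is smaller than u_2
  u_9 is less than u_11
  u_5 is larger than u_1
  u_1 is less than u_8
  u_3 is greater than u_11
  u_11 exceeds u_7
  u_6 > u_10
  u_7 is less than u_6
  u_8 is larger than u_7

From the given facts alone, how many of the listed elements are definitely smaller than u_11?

Directly below u_11: u_9, u_2, u_7.
One step further: u_1 (4 so far).
No other element is forced below u_11 by the given relations, so the count is 4.

4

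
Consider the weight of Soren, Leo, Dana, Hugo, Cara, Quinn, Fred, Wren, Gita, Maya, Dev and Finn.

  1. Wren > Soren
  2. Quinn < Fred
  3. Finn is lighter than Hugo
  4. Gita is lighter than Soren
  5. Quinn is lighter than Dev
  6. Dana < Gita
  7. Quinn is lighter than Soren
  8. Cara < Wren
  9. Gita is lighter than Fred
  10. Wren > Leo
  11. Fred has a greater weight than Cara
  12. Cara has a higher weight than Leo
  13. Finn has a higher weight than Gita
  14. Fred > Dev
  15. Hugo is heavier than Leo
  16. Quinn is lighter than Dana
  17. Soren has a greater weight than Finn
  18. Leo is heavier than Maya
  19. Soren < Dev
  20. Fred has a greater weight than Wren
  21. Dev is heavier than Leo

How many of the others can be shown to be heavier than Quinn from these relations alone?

8

The elements the relations force above Quinn are Dana, Gita, Finn, Soren, Dev, Hugo, Wren, Fred — no chain reaches any other.
That is 8.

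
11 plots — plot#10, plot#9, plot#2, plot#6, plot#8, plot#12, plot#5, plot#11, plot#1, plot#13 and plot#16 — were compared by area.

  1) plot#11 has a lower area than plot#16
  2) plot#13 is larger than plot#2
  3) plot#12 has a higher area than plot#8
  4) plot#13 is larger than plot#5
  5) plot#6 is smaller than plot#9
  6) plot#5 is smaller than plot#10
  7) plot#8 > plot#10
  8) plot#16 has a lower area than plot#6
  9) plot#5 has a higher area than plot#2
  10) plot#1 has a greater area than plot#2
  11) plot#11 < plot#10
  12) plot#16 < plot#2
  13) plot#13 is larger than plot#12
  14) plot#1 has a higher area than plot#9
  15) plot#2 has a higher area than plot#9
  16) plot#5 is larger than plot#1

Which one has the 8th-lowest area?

Piecing the relations together gives one ordering: plot#11 < plot#16 < plot#6 < plot#9 < plot#2 < plot#1 < plot#5 < plot#10 < plot#8 < plot#12 < plot#13.
Counting 8 from the smallest end gives plot#10.

plot#10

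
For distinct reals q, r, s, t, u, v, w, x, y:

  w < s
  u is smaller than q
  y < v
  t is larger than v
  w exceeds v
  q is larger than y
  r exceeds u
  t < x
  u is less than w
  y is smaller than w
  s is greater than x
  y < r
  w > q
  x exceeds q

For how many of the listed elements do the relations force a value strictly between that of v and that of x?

1

Chaining upward from v reaches: t, w, s.
Chaining downward from x reaches: y, u, q, t.
Strictly between v and x are those in both lists: t — 1 element.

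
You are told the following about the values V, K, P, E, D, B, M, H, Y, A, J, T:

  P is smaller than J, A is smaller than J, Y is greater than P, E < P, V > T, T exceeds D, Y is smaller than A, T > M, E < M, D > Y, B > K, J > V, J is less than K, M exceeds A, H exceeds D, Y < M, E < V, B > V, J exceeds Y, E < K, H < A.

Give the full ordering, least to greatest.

Each adjacent pair is fixed by a given relation: E < P; P < Y; Y < D; D < H; H < A; A < M; M < T; T < V; V < J; J < K; K < B. Chaining them end to end gives the full order.

E < P < Y < D < H < A < M < T < V < J < K < B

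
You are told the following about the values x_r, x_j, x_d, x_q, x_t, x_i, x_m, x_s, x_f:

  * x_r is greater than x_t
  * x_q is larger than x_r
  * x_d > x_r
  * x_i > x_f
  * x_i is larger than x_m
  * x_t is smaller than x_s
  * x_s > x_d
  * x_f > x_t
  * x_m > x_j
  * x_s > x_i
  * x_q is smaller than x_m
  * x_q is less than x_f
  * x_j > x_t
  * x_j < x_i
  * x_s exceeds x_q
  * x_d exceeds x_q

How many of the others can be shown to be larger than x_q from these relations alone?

5

The elements the relations force above x_q are x_f, x_m, x_d, x_i, x_s — no chain reaches any other.
That is 5.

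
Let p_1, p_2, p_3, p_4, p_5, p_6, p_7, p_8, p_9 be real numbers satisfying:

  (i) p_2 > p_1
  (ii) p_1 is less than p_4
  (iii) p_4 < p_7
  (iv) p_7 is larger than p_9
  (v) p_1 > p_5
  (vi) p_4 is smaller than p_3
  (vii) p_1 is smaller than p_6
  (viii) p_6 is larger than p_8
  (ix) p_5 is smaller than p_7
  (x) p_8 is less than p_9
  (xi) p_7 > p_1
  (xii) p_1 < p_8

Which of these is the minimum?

p_5

Chaining upward from p_5: directly above it, p_1, p_7; then p_8, p_6, p_4, p_2; then p_9, p_3.
That covers every other element, and nothing is given below p_5, so p_5 is the minimum.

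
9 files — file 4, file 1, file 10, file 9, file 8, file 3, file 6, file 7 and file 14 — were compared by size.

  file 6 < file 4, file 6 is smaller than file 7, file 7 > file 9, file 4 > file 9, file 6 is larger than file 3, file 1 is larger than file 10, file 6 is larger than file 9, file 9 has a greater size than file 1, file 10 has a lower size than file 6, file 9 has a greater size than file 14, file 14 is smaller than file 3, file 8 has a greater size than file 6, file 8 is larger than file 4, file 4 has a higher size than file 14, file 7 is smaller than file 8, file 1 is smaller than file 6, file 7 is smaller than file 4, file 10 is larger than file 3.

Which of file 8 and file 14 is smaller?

file 14 < file 3 < file 10 < file 1 < file 9 < file 6 < file 7 < file 4 < file 8, by transitivity through file 3, file 10, file 1, file 9, file 6, file 7, file 4.
So file 14 < file 8; file 14 is the smaller of the two.

file 14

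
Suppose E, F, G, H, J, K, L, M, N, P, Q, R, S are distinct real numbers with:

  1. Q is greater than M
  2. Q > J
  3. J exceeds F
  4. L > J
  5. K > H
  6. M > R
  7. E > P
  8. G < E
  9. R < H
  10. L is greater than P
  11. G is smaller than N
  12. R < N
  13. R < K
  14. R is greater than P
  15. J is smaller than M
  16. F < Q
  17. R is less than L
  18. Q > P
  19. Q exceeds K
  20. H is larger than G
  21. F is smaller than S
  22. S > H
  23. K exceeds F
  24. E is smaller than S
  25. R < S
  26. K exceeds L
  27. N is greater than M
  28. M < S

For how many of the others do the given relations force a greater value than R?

From R the given relations immediately reach H, L, M, K, S, N.
From those, Q — 7 in total.
Nothing else is reachable above R; 7 in all.

7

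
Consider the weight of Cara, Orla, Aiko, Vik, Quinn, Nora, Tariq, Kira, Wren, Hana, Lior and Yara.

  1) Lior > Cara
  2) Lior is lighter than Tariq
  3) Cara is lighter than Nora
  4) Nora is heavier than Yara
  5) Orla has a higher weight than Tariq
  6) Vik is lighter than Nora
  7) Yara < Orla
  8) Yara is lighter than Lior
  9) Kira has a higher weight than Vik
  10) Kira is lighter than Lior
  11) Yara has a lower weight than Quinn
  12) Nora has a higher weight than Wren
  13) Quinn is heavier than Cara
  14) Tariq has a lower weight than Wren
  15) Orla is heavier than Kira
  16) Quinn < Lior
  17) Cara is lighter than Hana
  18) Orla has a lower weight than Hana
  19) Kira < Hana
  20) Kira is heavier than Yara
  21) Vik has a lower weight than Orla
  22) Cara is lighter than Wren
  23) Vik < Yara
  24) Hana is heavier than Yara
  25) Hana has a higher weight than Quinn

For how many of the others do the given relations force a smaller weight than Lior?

From Lior the given relations immediately reach Cara, Yara, Quinn, Kira.
From those, Vik — 5 in total.
No other element is forced below Lior by the given relations, so the count is 5.

5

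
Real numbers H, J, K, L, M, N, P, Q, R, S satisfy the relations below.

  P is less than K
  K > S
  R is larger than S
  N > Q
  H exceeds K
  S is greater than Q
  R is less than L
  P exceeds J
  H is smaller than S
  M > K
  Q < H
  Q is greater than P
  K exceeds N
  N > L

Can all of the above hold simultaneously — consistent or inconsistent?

We have K < H stated directly, yet also H < S < R < L < N < K by chaining the others — so H < K. Contradiction.

inconsistent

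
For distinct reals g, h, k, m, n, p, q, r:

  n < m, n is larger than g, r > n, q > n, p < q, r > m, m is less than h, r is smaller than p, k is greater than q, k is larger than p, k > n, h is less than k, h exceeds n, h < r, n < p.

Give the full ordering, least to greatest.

g < n < m < h < r < p < q < k

Nothing is placed below g, so it is least; from there g < n; n < m; m < h; h < r; r < p; p < q; q < k, each given directly.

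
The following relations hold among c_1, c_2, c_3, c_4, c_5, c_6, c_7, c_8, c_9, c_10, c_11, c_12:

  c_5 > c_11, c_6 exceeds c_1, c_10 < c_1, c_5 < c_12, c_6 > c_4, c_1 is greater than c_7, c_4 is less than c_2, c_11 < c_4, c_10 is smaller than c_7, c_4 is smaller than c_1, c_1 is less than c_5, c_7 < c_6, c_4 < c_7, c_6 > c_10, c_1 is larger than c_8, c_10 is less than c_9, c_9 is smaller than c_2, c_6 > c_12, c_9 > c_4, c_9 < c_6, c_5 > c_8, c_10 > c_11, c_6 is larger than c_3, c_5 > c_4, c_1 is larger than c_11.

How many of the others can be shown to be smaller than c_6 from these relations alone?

10

Directly below c_6: c_10, c_4, c_7, c_1, c_3, c_9, c_12.
One step further: c_11, c_8, c_5 (10 so far).
Nothing else is reachable below c_6; 10 in all.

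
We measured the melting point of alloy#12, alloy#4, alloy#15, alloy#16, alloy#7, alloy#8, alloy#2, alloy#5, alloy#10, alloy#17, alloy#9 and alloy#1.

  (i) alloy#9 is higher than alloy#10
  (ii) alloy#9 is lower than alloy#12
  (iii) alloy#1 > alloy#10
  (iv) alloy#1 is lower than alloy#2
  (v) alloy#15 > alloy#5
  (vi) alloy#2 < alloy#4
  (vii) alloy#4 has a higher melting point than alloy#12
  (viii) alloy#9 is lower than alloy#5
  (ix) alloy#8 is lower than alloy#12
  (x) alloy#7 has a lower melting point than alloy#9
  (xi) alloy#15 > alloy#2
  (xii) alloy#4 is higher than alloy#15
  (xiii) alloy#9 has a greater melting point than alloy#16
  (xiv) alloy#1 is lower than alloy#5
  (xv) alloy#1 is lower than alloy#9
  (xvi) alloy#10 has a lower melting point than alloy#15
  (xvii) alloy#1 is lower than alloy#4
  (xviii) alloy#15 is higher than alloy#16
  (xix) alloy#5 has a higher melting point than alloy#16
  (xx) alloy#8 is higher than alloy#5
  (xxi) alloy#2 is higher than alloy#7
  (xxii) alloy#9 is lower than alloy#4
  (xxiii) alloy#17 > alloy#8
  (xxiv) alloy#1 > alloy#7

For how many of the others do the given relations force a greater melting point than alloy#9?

Directly above alloy#9: alloy#5, alloy#12, alloy#4.
One step further: alloy#15, alloy#8 (5 so far).
One step further: alloy#17 (6 so far).
Nothing else is reachable above alloy#9; 6 in all.

6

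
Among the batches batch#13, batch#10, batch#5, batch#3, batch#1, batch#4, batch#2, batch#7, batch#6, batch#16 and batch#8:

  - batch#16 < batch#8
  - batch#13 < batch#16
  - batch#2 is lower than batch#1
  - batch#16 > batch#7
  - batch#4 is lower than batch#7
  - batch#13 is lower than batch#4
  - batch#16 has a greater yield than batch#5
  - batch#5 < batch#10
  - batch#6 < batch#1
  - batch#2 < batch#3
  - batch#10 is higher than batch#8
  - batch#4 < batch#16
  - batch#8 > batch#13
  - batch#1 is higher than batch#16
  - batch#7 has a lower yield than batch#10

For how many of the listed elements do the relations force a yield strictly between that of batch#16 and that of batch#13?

Chaining upward from batch#13 reaches: batch#4, batch#7, batch#8, batch#1, batch#10.
Chaining downward from batch#16 reaches: batch#4, batch#7, batch#5.
Strictly between batch#13 and batch#16 are those in both lists: batch#4, batch#7 — 2 elements.

2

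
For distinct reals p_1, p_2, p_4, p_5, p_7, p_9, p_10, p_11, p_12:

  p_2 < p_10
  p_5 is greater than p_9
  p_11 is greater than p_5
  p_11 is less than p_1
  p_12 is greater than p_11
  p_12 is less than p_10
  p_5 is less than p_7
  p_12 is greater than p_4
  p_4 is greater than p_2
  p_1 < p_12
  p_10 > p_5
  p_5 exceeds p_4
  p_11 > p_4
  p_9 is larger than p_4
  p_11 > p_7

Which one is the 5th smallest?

p_7

Piecing the relations together gives one ordering: p_2 < p_4 < p_9 < p_5 < p_7 < p_11 < p_1 < p_12 < p_10.
Counting 5 from the smallest end gives p_7.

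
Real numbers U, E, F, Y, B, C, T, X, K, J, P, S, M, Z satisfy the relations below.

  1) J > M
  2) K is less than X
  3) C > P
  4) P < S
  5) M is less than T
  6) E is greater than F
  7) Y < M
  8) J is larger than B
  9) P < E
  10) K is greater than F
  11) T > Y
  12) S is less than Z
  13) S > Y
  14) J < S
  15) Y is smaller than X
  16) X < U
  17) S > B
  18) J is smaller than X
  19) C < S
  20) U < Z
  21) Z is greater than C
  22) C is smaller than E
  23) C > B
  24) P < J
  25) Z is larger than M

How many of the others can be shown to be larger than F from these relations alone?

5

The elements the relations force above F are K, E, X, U, Z — no chain reaches any other.
That is 5.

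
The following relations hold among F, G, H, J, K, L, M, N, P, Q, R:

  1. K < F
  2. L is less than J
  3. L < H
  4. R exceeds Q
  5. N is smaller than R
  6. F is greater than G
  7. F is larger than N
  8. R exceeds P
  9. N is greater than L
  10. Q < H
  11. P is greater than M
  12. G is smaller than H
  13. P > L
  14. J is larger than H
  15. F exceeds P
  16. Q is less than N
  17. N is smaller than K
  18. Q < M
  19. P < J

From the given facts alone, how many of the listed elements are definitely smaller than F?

7

Directly below F: G, N, P, K.
One step further: Q, L, M (7 so far).
Nothing else is reachable below F; 7 in all.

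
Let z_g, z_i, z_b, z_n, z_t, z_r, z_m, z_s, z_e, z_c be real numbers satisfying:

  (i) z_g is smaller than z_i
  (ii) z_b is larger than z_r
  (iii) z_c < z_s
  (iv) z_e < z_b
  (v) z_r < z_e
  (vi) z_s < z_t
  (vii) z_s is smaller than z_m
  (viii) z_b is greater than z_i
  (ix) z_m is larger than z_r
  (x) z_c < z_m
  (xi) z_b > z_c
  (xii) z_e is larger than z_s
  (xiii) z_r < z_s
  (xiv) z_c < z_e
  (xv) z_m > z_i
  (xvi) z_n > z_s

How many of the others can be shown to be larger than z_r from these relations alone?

6

The elements the relations force above z_r are z_s, z_e, z_t, z_m, z_n, z_b — no chain reaches any other.
That is 6.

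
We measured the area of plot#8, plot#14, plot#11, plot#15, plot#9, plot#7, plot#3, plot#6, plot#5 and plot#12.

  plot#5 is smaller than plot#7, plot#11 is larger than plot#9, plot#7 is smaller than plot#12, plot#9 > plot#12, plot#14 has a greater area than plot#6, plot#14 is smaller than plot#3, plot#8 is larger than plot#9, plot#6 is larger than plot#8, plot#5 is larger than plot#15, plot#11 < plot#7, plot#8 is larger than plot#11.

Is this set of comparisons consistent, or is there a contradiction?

We have plot#11 < plot#7 stated directly, yet also plot#7 < plot#12 < plot#9 < plot#11 by chaining the others — so plot#7 < plot#11. Contradiction.

inconsistent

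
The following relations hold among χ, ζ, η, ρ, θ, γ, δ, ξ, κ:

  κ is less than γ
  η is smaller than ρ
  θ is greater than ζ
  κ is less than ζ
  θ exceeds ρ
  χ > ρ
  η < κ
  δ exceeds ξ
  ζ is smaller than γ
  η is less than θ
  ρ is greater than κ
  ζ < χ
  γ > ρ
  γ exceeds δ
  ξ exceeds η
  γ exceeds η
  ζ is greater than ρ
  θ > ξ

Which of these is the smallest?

κ is not least since η < κ; ρ is not least since κ < ρ; ξ is not least since η < ξ; ζ is not least since ρ < ζ; θ is not least since ζ < θ; δ is not least since ξ < δ; χ is not least since ρ < χ; γ is not least since δ < γ.
Only η has nothing below it, so η is the smallest.

η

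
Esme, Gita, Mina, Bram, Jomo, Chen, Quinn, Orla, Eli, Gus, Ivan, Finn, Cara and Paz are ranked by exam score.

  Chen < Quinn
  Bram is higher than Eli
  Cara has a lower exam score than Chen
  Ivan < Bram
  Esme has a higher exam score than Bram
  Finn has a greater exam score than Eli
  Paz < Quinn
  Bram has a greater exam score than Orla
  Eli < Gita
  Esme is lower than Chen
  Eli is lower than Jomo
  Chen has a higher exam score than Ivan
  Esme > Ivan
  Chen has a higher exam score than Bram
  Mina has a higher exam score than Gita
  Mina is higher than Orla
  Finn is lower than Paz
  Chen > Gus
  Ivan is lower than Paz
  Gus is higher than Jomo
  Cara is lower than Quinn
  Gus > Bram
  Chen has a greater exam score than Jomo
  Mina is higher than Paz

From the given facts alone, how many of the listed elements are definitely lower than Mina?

Directly below Mina: Orla, Gita, Paz.
One step further: Ivan, Eli, Finn (6 so far).
No other element is forced below Mina by the given relations, so the count is 6.

6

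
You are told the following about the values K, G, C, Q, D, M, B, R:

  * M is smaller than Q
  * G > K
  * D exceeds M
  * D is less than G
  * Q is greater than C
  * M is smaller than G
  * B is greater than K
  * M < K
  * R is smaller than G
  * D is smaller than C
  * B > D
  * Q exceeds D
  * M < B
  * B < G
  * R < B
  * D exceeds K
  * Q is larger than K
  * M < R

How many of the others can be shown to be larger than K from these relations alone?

5

The elements the relations force above K are D, C, B, G, Q — no chain reaches any other.
That is 5.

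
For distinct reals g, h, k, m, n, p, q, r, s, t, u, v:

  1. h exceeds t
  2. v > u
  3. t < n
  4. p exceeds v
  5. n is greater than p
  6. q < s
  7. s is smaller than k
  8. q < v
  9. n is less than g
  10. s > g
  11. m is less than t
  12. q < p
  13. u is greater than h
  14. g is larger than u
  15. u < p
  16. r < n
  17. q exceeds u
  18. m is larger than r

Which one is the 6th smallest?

q

Chaining the given pairs: r < m < t < h < u < q < v < p < n < g < s < k.
Counting 6 from the smallest end gives q.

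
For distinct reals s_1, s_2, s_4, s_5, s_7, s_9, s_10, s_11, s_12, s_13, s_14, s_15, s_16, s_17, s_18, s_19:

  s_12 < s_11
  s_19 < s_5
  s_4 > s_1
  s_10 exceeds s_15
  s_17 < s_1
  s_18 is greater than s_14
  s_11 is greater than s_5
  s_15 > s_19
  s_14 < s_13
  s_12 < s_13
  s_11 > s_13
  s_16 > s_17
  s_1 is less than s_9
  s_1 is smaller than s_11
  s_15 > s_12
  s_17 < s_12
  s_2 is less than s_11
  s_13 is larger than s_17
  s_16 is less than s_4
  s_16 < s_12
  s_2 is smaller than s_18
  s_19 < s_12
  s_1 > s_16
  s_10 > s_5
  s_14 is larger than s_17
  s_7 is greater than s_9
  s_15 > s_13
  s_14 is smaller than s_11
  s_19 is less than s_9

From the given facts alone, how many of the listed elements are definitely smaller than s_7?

The elements the relations force below s_7 are s_17, s_19, s_16, s_1, s_9 — no chain reaches any other.
That is 5.

5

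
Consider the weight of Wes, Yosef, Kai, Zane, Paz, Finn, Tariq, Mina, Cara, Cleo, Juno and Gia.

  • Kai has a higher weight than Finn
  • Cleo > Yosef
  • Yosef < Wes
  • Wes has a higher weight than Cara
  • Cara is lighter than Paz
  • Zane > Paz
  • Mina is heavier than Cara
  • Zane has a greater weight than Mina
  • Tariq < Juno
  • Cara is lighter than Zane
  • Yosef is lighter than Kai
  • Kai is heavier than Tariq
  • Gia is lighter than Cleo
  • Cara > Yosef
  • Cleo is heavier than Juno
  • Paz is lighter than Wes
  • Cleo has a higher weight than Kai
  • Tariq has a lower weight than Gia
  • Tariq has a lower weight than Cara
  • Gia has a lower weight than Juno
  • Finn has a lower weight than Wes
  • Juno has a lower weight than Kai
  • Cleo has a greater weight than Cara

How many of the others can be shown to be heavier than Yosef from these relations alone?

7

Directly above Yosef: Cara, Kai, Cleo, Wes.
One step further: Mina, Paz, Zane (7 so far).
Nothing else is reachable above Yosef; 7 in all.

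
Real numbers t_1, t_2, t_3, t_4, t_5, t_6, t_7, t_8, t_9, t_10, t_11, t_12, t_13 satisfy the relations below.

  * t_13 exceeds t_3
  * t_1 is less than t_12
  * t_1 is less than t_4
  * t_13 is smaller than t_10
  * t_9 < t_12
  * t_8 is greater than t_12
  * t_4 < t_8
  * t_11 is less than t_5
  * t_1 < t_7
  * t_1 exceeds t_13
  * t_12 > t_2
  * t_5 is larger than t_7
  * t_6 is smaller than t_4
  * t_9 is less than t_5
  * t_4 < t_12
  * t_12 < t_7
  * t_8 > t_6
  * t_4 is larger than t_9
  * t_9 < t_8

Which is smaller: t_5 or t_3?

t_3

The relevant relations are t_3 < t_13; t_13 < t_1; t_1 < t_4; t_4 < t_12; t_12 < t_7; t_7 < t_5.
Chaining these gives t_3 < t_13 < t_1 < t_4 < t_12 < t_7 < t_5.
So t_3 < t_5; t_3 is the smaller of the two.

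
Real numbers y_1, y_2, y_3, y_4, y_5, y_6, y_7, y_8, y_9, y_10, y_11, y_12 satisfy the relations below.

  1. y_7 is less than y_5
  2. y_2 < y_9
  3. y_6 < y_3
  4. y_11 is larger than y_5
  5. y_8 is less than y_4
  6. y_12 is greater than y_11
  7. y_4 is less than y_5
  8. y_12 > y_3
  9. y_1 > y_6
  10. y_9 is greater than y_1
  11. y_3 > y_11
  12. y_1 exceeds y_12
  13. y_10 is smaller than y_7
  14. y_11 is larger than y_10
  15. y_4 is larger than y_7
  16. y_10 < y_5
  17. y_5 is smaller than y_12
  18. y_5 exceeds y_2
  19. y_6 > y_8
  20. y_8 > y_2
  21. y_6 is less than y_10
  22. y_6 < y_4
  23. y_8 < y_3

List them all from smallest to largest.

y_2 < y_8 < y_6 < y_10 < y_7 < y_4 < y_5 < y_11 < y_3 < y_12 < y_1 < y_9

Nothing is placed below y_2, so it is least; from there y_2 < y_8; y_8 < y_6; y_6 < y_10; y_10 < y_7; y_7 < y_4; y_4 < y_5; y_5 < y_11; y_11 < y_3; y_3 < y_12; y_12 < y_1; y_1 < y_9, each given directly.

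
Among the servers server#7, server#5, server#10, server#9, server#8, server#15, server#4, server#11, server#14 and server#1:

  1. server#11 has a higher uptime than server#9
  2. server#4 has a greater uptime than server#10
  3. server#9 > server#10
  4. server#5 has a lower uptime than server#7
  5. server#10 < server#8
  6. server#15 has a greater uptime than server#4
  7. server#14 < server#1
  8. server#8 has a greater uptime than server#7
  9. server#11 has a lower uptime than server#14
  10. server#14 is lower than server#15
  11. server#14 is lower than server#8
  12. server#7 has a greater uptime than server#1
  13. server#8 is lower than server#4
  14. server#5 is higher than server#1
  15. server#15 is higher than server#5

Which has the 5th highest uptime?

Chaining the given pairs: server#10 < server#9 < server#11 < server#14 < server#1 < server#5 < server#7 < server#8 < server#4 < server#15.
Counting 5 from the largest end gives server#5.

server#5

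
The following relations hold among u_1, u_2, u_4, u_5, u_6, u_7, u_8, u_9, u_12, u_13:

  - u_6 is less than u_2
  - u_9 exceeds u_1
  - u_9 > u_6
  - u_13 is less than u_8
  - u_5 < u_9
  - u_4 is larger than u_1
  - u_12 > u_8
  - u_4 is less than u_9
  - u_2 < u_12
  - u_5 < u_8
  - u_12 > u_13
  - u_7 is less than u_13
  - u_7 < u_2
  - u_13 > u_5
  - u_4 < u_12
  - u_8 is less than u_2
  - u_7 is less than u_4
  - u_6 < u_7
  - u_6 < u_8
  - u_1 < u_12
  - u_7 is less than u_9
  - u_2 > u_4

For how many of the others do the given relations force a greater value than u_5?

Directly above u_5: u_13, u_8, u_9.
One step further: u_2, u_12 (5 so far).
No other element is forced above u_5 by the given relations, so the count is 5.

5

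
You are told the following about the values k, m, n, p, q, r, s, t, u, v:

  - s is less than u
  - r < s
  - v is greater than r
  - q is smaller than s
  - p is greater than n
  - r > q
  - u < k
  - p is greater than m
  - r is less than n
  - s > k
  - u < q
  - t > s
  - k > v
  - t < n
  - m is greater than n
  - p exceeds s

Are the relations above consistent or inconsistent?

inconsistent

Chaining the given relations yields u < q < r < v < k < s, so u < s. But one relation states s < u. These cannot both hold.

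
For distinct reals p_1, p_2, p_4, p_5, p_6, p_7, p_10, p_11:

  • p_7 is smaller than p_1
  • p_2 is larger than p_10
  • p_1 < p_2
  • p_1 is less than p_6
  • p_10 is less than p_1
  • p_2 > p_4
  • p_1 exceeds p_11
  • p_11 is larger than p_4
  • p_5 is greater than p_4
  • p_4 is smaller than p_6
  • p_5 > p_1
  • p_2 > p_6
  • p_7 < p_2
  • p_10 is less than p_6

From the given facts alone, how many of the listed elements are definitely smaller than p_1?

4

From p_1 the given relations immediately reach p_11, p_7, p_10.
From those, p_4 — 4 in total.
No other element is forced below p_1 by the given relations, so the count is 4.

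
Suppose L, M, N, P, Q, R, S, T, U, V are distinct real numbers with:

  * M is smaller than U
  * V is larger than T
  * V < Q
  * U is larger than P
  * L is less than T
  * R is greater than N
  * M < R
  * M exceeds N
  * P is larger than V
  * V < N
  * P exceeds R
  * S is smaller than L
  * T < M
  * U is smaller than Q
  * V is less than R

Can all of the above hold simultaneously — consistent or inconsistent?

consistent

Every relation is compatible with S < L < T < V < N < M < R < P < U < Q; the set is consistent.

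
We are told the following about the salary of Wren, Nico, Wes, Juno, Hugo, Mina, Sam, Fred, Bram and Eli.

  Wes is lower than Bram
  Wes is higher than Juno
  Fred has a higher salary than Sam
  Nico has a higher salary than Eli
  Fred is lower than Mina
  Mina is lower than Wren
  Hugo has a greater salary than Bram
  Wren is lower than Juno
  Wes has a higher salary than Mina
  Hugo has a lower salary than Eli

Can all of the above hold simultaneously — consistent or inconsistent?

Every relation is compatible with Sam < Fred < Mina < Wren < Juno < Wes < Bram < Hugo < Eli < Nico; the set is consistent.

consistent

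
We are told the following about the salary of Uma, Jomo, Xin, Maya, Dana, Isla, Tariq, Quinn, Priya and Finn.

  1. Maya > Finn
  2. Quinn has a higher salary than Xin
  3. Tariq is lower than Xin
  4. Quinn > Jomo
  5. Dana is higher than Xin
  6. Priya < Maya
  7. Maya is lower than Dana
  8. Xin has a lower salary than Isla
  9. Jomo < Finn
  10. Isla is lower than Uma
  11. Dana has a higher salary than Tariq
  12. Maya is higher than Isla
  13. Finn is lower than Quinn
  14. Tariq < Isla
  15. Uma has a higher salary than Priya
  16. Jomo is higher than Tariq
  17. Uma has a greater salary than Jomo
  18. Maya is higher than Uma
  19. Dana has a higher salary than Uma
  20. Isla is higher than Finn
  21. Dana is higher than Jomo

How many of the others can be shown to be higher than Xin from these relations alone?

From Xin the given relations immediately reach Isla, Quinn, Dana.
From those, Uma, Maya — 5 in total.
Nothing else is reachable above Xin; 5 in all.

5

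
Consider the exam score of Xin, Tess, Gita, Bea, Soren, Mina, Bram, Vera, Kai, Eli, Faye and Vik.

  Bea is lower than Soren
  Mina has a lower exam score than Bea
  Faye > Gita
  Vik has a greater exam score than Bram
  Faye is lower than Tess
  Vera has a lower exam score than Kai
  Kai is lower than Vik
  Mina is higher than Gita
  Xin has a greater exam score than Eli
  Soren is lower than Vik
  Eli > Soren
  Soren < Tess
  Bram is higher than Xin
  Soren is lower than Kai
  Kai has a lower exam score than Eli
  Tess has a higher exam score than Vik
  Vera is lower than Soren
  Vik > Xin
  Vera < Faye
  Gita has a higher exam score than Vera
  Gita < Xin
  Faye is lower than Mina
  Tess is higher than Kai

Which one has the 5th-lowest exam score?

The consecutive relations fix a unique order: Vera < Gita < Faye < Mina < Bea < Soren < Kai < Eli < Xin < Bram < Vik < Tess.
Counting 5 from the smallest end gives Bea.

Bea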